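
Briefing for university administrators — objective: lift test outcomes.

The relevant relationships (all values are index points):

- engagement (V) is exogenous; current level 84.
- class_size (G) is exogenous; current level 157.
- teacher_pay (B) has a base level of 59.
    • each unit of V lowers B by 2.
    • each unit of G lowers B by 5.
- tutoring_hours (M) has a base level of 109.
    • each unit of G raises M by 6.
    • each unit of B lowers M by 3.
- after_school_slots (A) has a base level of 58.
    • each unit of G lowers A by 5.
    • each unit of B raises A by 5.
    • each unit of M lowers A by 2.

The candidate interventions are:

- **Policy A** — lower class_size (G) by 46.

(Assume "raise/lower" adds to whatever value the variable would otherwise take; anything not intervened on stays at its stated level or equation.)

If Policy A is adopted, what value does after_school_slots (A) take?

Policy A (G − 46):
  V = 84
  G = 157 − 46 = 111
  B = 59 − 2·84 − 5·111 = -664
  M = 109 + 6·111 − 3·(-664) = 2767
  A = 58 − 5·111 + 5·(-664) − 2·2767 = -9351

-9351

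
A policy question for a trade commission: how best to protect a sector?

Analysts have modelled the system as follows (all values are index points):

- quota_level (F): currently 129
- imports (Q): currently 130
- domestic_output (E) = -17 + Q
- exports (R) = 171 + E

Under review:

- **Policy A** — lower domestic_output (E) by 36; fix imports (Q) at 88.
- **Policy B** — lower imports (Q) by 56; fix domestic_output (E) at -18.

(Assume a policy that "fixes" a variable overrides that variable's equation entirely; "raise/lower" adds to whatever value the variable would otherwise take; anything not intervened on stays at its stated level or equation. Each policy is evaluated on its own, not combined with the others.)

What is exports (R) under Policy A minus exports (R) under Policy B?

53

Policy A (E − 36, Q := 88):
  Q = 88
  E = -17 + 88 (−36 from intervention) = 35
  R = 171 + 35 = 206
Policy B (Q − 56, E := -18):
  Q = 130 − 56 = 74
  E = -18
  R = 171 + (-18) = 153
R: 206 − 153 = 53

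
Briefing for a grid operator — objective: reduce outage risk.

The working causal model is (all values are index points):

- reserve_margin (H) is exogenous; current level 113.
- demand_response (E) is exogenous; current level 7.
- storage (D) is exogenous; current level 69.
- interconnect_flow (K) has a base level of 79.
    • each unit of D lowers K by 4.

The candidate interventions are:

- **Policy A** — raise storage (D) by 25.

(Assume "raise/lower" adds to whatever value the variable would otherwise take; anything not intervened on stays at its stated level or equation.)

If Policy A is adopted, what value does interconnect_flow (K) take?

Policy A (D + 25):
  D = 69 + 25 = 94
  K = 79 − 4·94 = -297

-297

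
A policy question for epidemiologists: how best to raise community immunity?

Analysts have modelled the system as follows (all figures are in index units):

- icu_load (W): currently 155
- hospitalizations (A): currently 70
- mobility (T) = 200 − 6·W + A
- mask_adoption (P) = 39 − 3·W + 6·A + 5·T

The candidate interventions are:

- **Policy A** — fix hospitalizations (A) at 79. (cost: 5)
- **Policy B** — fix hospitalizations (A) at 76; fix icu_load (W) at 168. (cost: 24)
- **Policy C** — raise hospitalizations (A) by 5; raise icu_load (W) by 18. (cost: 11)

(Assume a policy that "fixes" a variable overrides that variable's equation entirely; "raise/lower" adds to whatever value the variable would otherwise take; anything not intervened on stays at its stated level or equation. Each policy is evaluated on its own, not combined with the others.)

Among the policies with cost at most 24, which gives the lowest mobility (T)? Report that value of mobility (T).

-763

Policy A (A := 79):
  W = 155
  A = 79
  T = 200 − 6·155 + 79 = -651
Policy B (A := 76, W := 168):
  W = 168
  A = 76
  T = 200 − 6·168 + 76 = -732
Policy C (A + 5, W + 18):
  W = 155 + 18 = 173
  A = 70 + 5 = 75
  T = 200 − 6·173 + 75 = -763
Comparing — Policy A: T=-651, Policy B: T=-732, Policy C: T=-763. Lowest is -763 (Policy C).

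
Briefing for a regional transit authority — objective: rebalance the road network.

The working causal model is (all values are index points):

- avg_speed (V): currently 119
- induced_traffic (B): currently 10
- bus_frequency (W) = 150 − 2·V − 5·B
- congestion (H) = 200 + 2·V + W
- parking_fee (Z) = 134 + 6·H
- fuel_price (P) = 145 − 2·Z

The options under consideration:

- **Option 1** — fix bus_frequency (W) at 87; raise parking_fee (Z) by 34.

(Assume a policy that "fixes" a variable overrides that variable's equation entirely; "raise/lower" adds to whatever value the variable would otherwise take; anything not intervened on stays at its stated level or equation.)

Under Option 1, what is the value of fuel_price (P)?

Option 1 (W := 87, Z + 34):
  V = 119
  B = 10
  W = 87
  H = 200 + 2·119 + 87 = 525
  Z = 134 + 6·525 (+34 from intervention) = 3318
  P = 145 − 2·3318 = -6491

-6491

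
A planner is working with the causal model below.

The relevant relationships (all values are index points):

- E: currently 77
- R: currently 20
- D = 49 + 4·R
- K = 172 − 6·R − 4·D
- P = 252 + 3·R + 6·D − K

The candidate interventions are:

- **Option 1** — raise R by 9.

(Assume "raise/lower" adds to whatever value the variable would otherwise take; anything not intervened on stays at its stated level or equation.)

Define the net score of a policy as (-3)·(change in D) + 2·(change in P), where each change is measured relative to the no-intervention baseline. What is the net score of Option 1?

774

Baseline:
  R = 20
  D = 49 + 4·20 = 129
  K = 172 − 6·20 − 4·129 = -464
  P = 252 + 3·20 + 6·129 − (-464) = 1550
Option 1 (R + 9):
  R = 20 + 9 = 29
  D = 49 + 4·29 = 165
  K = 172 − 6·29 − 4·165 = -662
  P = 252 + 3·29 + 6·165 − (-662) = 1991
ΔD = 165 − 129 = 36; ΔP = 1991 − 1550 = 441
Score = (-3)·36 + 2·441 = 774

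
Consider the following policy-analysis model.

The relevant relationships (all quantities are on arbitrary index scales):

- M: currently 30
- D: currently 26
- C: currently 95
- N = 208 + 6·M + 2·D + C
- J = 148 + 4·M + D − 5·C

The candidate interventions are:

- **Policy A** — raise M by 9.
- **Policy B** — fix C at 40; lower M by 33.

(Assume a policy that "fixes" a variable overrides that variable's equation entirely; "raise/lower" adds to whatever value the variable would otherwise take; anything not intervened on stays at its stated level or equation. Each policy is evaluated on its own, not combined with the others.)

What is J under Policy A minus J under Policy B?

Policy A (M + 9):
  M = 30 + 9 = 39
  D = 26
  C = 95
  J = 148 + 4·39 + 26 − 5·95 = -145
Policy B (C := 40, M − 33):
  M = 30 − 33 = -3
  D = 26
  C = 40
  J = 148 + 4·(-3) + 26 − 5·40 = -38
J: -145 − (-38) = -107

-107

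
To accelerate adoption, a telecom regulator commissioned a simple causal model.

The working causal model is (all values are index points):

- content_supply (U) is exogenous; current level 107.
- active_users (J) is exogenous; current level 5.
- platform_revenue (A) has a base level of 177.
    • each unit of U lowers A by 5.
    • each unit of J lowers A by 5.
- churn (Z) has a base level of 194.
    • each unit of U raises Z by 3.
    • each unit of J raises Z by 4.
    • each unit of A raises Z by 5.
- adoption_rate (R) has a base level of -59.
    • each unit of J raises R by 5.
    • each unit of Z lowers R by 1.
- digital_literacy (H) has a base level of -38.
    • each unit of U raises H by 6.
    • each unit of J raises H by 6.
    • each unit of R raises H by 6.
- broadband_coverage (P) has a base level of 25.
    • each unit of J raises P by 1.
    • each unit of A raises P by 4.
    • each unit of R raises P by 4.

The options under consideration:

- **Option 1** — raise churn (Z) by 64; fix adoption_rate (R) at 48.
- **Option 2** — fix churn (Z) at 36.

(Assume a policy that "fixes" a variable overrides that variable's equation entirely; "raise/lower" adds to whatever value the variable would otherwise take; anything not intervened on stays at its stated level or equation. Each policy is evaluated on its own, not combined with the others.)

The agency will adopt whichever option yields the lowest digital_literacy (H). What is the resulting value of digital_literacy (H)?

214

Option 1 (Z + 64, R := 48):
  U = 107
  J = 5
  A = 177 − 5·107 − 5·5 = -383
  Z = 194 + 3·107 + 4·5 + 5·(-383) (+64 from intervention) = -1316
  R = 48
  H = -38 + 6·107 + 6·5 + 6·48 = 922
Option 2 (Z := 36):
  U = 107
  J = 5
  A = 177 − 5·107 − 5·5 = -383
  Z = 36
  R = -59 + 5·5 − 36 = -70
  H = -38 + 6·107 + 6·5 + 6·(-70) = 214
Comparing — Option 1: H=922, Option 2: H=214. Lowest is 214 (Option 2).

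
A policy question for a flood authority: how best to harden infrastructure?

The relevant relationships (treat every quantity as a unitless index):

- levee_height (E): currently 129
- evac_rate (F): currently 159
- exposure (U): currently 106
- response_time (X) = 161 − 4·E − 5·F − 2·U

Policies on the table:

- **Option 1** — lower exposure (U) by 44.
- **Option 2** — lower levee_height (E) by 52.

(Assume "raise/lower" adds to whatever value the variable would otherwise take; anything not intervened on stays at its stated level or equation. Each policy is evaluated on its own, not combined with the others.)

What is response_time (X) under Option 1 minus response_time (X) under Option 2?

-120

Option 1 (U − 44):
  E = 129
  F = 159
  U = 106 − 44 = 62
  X = 161 − 4·129 − 5·159 − 2·62 = -1274
Option 2 (E − 52):
  E = 129 − 52 = 77
  F = 159
  U = 106
  X = 161 − 4·77 − 5·159 − 2·106 = -1154
X: -1274 − (-1154) = -120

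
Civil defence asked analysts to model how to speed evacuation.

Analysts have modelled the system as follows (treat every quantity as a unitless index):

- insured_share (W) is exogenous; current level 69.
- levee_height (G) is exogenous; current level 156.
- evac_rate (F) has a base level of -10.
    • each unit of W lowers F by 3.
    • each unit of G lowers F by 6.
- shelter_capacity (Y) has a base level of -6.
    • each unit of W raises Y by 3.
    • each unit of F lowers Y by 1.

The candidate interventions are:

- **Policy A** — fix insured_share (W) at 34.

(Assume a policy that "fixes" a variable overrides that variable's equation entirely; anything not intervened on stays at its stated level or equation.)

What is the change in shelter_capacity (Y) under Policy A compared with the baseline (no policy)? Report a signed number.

Baseline:
  W = 69
  G = 156
  F = -10 − 3·69 − 6·156 = -1153
  Y = -6 + 3·69 − (-1153) = 1354
Policy A (W := 34):
  W = 34
  G = 156
  F = -10 − 3·34 − 6·156 = -1048
  Y = -6 + 3·34 − (-1048) = 1144
Change in Y: 1144 − 1354 = -210

-210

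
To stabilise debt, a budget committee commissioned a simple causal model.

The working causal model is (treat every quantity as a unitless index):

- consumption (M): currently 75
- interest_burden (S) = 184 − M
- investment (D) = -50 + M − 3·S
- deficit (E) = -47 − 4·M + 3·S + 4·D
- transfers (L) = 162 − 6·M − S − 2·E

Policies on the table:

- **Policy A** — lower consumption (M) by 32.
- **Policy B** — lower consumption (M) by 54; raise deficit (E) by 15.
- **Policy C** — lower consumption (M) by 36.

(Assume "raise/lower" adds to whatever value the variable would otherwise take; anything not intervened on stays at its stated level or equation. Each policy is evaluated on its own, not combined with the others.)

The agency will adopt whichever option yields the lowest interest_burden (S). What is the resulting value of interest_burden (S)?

Policy A (M − 32):
  M = 75 − 32 = 43
  S = 184 − 43 = 141
Policy B (M − 54, E + 15):
  M = 75 − 54 = 21
  S = 184 − 21 = 163
Policy C (M − 36):
  M = 75 − 36 = 39
  S = 184 − 39 = 145
Comparing — Policy A: S=141, Policy B: S=163, Policy C: S=145. Lowest is 141 (Policy A).

141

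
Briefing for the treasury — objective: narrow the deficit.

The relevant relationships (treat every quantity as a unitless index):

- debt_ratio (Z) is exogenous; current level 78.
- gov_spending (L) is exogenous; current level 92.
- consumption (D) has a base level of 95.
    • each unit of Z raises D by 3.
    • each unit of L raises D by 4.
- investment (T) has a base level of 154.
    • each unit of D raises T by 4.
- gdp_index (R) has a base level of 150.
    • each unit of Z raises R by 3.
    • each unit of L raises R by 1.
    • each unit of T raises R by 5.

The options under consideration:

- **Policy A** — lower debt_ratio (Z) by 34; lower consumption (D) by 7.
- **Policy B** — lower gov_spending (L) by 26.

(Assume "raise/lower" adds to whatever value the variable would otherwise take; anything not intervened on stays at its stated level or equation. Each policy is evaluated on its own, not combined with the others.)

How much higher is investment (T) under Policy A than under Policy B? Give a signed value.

-20

Policy A (Z − 34, D − 7):
  Z = 78 − 34 = 44
  L = 92
  D = 95 + 3·44 + 4·92 (−7 from intervention) = 588
  T = 154 + 4·588 = 2506
Policy B (L − 26):
  Z = 78
  L = 92 − 26 = 66
  D = 95 + 3·78 + 4·66 = 593
  T = 154 + 4·593 = 2526
T: 2506 − 2526 = -20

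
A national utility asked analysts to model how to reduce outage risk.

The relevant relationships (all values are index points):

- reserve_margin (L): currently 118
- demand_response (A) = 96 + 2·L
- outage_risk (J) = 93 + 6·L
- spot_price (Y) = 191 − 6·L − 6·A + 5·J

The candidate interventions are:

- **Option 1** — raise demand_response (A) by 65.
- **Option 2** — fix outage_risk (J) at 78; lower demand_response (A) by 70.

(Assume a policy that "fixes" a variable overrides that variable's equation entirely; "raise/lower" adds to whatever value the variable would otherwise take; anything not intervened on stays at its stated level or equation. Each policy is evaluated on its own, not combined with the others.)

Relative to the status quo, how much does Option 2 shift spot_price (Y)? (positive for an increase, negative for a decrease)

Baseline:
  L = 118
  A = 96 + 2·118 = 332
  J = 93 + 6·118 = 801
  Y = 191 − 6·118 − 6·332 + 5·801 = 1496
Option 2 (J := 78, A − 70):
  L = 118
  A = 96 + 2·118 (−70 from intervention) = 262
  J = 78
  Y = 191 − 6·118 − 6·262 + 5·78 = -1699
Change in Y: -1699 − 1496 = -3195

-3195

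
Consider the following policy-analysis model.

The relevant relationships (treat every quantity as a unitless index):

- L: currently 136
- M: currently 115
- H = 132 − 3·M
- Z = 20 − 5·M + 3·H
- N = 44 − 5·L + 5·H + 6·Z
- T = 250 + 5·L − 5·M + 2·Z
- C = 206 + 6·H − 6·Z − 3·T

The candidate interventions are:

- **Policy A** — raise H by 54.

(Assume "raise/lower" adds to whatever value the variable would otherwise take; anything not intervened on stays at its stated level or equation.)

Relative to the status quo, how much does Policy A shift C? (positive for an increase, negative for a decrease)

Baseline:
  L = 136
  M = 115
  H = 132 − 3·115 = -213
  Z = 20 − 5·115 + 3·(-213) = -1194
  T = 250 + 5·136 − 5·115 + 2·(-1194) = -2033
  C = 206 + 6·(-213) − 6·(-1194) − 3·(-2033) = 12191
Policy A (H + 54):
  L = 136
  M = 115
  H = 132 − 3·115 (+54 from intervention) = -159
  Z = 20 − 5·115 + 3·(-159) = -1032
  T = 250 + 5·136 − 5·115 + 2·(-1032) = -1709
  C = 206 + 6·(-159) − 6·(-1032) − 3·(-1709) = 10571
Change in C: 10571 − 12191 = -1620

-1620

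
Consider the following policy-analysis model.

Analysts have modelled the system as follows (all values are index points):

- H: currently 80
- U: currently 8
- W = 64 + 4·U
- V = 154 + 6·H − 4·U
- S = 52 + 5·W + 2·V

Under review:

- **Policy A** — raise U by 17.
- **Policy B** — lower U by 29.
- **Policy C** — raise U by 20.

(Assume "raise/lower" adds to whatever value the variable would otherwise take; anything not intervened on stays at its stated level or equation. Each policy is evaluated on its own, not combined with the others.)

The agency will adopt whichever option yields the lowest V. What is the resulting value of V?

Policy A (U + 17):
  H = 80
  U = 8 + 17 = 25
  V = 154 + 6·80 − 4·25 = 534
Policy B (U − 29):
  H = 80
  U = 8 − 29 = -21
  V = 154 + 6·80 − 4·(-21) = 718
Policy C (U + 20):
  H = 80
  U = 8 + 20 = 28
  V = 154 + 6·80 − 4·28 = 522
Comparing — Policy A: V=534, Policy B: V=718, Policy C: V=522. Lowest is 522 (Policy C).

522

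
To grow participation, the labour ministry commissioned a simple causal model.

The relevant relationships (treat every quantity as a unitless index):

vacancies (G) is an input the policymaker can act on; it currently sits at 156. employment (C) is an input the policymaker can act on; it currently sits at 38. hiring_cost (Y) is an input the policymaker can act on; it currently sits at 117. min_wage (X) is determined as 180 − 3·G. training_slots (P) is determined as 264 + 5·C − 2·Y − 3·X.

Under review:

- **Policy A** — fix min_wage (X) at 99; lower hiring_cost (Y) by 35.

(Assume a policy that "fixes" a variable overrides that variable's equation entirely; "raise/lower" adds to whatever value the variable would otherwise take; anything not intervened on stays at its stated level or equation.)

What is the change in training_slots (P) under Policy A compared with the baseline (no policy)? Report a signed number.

Baseline:
  G = 156
  C = 38
  Y = 117
  X = 180 − 3·156 = -288
  P = 264 + 5·38 − 2·117 − 3·(-288) = 1084
Policy A (X := 99, Y − 35):
  G = 156
  C = 38
  Y = 117 − 35 = 82
  X = 99
  P = 264 + 5·38 − 2·82 − 3·99 = -7
Change in P: -7 − 1084 = -1091

-1091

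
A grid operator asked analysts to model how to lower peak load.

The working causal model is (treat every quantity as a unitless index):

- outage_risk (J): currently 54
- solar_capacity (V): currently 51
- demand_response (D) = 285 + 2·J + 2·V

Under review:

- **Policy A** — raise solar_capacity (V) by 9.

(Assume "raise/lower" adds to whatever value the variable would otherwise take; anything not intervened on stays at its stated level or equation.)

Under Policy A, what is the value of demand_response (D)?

513

Policy A (V + 9):
  J = 54
  V = 51 + 9 = 60
  D = 285 + 2·54 + 2·60 = 513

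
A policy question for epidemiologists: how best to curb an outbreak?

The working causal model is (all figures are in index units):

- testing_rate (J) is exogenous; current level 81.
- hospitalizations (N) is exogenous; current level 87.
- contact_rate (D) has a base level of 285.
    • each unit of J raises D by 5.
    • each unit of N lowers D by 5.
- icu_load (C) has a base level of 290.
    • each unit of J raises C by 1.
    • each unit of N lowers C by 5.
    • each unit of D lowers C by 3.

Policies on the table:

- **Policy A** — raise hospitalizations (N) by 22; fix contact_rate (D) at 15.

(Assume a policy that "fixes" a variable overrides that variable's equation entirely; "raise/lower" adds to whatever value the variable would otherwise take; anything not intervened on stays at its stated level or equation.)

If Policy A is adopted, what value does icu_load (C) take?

-219

Policy A (N + 22, D := 15):
  J = 81
  N = 87 + 22 = 109
  D = 15
  C = 290 + 81 − 5·109 − 3·15 = -219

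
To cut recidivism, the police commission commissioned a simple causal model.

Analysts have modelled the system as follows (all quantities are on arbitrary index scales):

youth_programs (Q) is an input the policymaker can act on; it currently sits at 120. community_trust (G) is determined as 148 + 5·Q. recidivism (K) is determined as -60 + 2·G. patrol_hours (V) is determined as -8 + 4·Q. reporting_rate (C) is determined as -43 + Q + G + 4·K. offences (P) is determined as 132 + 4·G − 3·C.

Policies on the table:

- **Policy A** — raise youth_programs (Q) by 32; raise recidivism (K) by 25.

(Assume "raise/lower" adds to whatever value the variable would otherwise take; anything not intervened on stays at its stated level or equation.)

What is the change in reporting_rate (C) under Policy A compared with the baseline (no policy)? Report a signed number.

1572

Baseline:
  Q = 120
  G = 148 + 5·120 = 748
  K = -60 + 2·748 = 1436
  C = -43 + 120 + 748 + 4·1436 = 6569
Policy A (Q + 32, K + 25):
  Q = 120 + 32 = 152
  G = 148 + 5·152 = 908
  K = -60 + 2·908 (+25 from intervention) = 1781
  C = -43 + 152 + 908 + 4·1781 = 8141
Change in C: 8141 − 6569 = 1572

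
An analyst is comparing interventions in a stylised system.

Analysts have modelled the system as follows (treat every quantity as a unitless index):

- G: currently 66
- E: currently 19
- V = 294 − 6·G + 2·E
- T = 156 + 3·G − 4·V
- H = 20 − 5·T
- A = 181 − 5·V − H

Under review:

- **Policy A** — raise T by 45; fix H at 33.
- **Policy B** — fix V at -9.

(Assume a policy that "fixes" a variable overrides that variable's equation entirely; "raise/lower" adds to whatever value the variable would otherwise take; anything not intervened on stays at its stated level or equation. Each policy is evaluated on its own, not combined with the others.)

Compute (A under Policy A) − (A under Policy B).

-1688

Policy A (T + 45, H := 33):
  G = 66
  E = 19
  V = 294 − 6·66 + 2·19 = -64
  T = 156 + 3·66 − 4·(-64) (+45 from intervention) = 655
  H = 33
  A = 181 − 5·(-64) − 33 = 468
Policy B (V := -9):
  G = 66
  E = 19
  V = -9
  T = 156 + 3·66 − 4·(-9) = 390
  H = 20 − 5·390 = -1930
  A = 181 − 5·(-9) − (-1930) = 2156
A: 468 − 2156 = -1688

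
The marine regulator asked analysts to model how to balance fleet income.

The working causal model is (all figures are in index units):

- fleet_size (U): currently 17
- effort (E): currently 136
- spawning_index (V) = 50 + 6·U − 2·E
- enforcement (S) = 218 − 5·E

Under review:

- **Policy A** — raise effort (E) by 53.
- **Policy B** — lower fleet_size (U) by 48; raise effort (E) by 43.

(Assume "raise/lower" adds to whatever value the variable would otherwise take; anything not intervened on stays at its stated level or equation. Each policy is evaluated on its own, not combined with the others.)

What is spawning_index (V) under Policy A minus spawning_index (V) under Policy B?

Policy A (E + 53):
  U = 17
  E = 136 + 53 = 189
  V = 50 + 6·17 − 2·189 = -226
Policy B (U − 48, E + 43):
  U = 17 − 48 = -31
  E = 136 + 43 = 179
  V = 50 + 6·(-31) − 2·179 = -494
V: -226 − (-494) = 268

268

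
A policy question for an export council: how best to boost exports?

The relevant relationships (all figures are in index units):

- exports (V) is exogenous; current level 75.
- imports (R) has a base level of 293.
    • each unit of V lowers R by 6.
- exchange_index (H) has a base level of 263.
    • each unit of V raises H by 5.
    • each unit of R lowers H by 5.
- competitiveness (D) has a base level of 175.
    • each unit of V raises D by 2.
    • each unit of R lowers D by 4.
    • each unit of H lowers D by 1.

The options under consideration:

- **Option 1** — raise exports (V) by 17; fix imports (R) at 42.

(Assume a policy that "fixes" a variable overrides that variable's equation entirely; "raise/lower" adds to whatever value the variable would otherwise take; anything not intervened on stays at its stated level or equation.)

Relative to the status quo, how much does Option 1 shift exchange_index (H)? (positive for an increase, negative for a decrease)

Baseline:
  V = 75
  R = 293 − 6·75 = -157
  H = 263 + 5·75 − 5·(-157) = 1423
Option 1 (V + 17, R := 42):
  V = 75 + 17 = 92
  R = 42
  H = 263 + 5·92 − 5·42 = 513
Change in H: 513 − 1423 = -910

-910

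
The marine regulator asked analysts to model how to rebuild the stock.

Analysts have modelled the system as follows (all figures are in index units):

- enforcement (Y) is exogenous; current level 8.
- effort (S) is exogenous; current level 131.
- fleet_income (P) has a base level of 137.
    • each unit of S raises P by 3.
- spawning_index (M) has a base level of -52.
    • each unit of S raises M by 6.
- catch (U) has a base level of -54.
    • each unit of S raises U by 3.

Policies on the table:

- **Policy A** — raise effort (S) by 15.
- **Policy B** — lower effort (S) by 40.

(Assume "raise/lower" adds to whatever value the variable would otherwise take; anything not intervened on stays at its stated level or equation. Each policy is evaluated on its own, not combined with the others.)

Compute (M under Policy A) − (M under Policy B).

330

Policy A (S + 15):
  S = 131 + 15 = 146
  M = -52 + 6·146 = 824
Policy B (S − 40):
  S = 131 − 40 = 91
  M = -52 + 6·91 = 494
M: 824 − 494 = 330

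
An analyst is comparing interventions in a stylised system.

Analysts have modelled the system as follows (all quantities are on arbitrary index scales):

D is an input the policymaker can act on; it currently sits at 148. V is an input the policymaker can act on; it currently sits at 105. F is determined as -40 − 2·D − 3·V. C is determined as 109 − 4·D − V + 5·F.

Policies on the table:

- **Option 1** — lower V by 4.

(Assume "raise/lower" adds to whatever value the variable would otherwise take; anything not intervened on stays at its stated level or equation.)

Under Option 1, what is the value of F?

Option 1 (V − 4):
  D = 148
  V = 105 − 4 = 101
  F = -40 − 2·148 − 3·101 = -639

-639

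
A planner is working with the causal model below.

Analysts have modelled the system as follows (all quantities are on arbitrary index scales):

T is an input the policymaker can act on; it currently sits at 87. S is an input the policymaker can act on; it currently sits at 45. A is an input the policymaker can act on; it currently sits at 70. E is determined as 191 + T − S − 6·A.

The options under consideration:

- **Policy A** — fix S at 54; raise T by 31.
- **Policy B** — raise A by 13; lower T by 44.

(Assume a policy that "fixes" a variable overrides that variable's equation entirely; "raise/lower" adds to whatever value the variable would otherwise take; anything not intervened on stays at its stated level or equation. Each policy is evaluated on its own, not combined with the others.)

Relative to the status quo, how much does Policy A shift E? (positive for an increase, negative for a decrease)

22

Baseline:
  T = 87
  S = 45
  A = 70
  E = 191 + 87 − 45 − 6·70 = -187
Policy A (S := 54, T + 31):
  T = 87 + 31 = 118
  S = 54
  A = 70
  E = 191 + 118 − 54 − 6·70 = -165
Change in E: -165 − (-187) = 22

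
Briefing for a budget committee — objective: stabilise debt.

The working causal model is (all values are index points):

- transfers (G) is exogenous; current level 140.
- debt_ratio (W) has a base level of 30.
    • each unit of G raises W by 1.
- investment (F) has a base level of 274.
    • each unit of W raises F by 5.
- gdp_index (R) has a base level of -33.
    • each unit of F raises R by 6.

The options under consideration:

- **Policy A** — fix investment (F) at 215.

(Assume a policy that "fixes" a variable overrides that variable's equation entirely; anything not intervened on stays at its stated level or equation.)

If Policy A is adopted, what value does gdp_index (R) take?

Policy A (F := 215):
  G = 140
  W = 30 + 140 = 170
  F = 215
  R = -33 + 6·215 = 1257

1257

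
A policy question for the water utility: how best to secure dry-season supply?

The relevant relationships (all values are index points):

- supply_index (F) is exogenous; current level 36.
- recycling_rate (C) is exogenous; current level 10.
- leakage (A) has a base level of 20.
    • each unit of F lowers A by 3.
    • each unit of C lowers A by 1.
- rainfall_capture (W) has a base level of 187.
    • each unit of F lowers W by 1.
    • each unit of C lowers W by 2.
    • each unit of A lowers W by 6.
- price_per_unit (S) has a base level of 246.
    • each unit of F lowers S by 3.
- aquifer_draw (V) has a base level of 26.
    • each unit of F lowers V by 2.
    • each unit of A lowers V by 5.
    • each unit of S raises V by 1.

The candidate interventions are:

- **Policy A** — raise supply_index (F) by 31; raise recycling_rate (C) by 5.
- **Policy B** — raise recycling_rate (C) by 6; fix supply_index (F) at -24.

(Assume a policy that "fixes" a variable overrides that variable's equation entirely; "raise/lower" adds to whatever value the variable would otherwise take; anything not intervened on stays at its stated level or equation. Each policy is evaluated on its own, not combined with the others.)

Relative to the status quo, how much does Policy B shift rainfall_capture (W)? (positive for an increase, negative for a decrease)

-996

Baseline:
  F = 36
  C = 10
  A = 20 − 3·36 − 10 = -98
  W = 187 − 36 − 2·10 − 6·(-98) = 719
Policy B (C + 6, F := -24):
  F = -24
  C = 10 + 6 = 16
  A = 20 − 3·(-24) − 16 = 76
  W = 187 − (-24) − 2·16 − 6·76 = -277
Change in W: -277 − 719 = -996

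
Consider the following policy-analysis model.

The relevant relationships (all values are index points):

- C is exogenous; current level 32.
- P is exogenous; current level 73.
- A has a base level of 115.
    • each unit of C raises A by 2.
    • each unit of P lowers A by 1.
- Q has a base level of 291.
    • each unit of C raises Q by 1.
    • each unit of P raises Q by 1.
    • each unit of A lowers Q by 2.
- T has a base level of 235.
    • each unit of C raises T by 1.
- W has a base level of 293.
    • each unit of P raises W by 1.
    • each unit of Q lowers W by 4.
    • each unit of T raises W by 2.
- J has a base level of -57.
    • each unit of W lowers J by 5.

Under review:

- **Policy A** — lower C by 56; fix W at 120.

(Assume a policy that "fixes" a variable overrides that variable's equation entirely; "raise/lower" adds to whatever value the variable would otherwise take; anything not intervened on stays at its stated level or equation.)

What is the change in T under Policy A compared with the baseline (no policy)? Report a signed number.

-56

Baseline:
  C = 32
  T = 235 + 32 = 267
Policy A (C − 56, W := 120):
  C = 32 − 56 = -24
  T = 235 + (-24) = 211
Change in T: 211 − 267 = -56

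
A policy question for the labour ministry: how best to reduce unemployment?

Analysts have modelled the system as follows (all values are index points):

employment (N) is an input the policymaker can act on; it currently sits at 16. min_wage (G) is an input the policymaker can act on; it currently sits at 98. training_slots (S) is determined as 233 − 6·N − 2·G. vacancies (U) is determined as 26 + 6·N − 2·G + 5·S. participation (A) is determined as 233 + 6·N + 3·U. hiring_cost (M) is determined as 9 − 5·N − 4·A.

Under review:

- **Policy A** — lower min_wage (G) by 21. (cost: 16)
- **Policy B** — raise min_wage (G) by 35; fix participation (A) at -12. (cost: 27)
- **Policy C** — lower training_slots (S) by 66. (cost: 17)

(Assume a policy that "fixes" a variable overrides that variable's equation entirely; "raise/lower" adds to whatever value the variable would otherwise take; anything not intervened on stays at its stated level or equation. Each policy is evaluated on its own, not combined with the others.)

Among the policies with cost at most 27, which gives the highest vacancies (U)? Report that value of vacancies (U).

Policy A (G − 21):
  N = 16
  G = 98 − 21 = 77
  S = 233 − 6·16 − 2·77 = -17
  U = 26 + 6·16 − 2·77 + 5·(-17) = -117
Policy B (G + 35, A := -12):
  N = 16
  G = 98 + 35 = 133
  S = 233 − 6·16 − 2·133 = -129
  U = 26 + 6·16 − 2·133 + 5·(-129) = -789
Policy C (S − 66):
  N = 16
  G = 98
  S = 233 − 6·16 − 2·98 (−66 from intervention) = -125
  U = 26 + 6·16 − 2·98 + 5·(-125) = -699
Comparing — Policy A: U=-117, Policy B: U=-789, Policy C: U=-699. Highest is -117 (Policy A).

-117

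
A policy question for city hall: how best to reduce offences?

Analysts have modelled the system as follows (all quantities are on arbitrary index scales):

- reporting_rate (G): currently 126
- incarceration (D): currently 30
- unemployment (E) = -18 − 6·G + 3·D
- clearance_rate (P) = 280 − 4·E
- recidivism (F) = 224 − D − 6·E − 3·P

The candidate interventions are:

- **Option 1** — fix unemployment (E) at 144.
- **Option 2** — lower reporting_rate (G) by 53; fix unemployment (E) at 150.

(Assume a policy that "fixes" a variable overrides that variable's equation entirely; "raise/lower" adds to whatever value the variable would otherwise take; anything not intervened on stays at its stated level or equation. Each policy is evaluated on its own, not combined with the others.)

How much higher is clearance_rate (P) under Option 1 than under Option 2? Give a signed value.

Option 1 (E := 144):
  G = 126
  D = 30
  E = 144
  P = 280 − 4·144 = -296
Option 2 (G − 53, E := 150):
  G = 126 − 53 = 73
  D = 30
  E = 150
  P = 280 − 4·150 = -320
P: -296 − (-320) = 24

24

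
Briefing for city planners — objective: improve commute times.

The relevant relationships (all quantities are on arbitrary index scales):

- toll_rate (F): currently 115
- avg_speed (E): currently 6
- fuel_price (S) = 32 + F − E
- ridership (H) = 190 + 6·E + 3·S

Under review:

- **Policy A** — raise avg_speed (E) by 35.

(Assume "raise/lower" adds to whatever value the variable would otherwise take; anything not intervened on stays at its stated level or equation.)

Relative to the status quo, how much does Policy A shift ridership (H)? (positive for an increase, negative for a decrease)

105

Baseline:
  F = 115
  E = 6
  S = 32 + 115 − 6 = 141
  H = 190 + 6·6 + 3·141 = 649
Policy A (E + 35):
  F = 115
  E = 6 + 35 = 41
  S = 32 + 115 − 41 = 106
  H = 190 + 6·41 + 3·106 = 754
Change in H: 754 − 649 = 105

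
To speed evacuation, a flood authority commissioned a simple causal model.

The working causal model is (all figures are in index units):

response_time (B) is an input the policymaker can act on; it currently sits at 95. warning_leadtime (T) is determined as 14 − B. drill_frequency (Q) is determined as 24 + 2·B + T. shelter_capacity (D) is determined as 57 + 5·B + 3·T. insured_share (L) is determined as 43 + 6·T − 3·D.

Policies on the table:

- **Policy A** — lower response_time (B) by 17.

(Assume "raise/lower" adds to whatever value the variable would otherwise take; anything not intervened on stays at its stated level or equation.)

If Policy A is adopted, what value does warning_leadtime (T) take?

Policy A (B − 17):
  B = 95 − 17 = 78
  T = 14 − 78 = -64

-64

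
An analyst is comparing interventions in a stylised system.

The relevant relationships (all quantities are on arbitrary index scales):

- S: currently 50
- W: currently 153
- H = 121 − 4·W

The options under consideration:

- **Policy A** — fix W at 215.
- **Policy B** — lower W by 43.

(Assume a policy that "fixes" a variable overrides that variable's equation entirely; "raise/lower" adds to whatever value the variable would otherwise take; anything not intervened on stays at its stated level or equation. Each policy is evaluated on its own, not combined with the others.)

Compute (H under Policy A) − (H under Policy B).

-420

Policy A (W := 215):
  W = 215
  H = 121 − 4·215 = -739
Policy B (W − 43):
  W = 153 − 43 = 110
  H = 121 − 4·110 = -319
H: -739 − (-319) = -420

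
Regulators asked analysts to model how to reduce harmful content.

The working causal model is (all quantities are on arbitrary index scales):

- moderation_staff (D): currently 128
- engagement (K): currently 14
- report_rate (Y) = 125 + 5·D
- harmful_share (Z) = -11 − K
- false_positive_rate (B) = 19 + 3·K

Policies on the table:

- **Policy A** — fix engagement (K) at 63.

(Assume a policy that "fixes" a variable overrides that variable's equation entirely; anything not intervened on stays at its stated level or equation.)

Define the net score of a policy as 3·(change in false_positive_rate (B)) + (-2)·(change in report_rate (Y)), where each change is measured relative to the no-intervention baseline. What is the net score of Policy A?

Baseline:
  D = 128
  K = 14
  Y = 125 + 5·128 = 765
  B = 19 + 3·14 = 61
Policy A (K := 63):
  D = 128
  K = 63
  Y = 125 + 5·128 = 765
  B = 19 + 3·63 = 208
ΔB = 208 − 61 = 147; ΔY = 765 − 765 = 0
Score = 3·147 + (-2)·0 = 441

441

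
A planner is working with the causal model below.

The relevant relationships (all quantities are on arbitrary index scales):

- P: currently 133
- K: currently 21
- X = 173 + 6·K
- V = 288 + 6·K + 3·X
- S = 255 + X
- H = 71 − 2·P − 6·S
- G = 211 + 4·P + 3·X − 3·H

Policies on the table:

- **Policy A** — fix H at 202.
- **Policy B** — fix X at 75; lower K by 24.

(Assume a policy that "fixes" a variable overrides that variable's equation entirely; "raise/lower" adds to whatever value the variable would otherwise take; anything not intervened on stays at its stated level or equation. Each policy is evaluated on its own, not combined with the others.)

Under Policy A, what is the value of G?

1034

Policy A (H := 202):
  P = 133
  K = 21
  X = 173 + 6·21 = 299
  S = 255 + 299 = 554
  H = 202
  G = 211 + 4·133 + 3·299 − 3·202 = 1034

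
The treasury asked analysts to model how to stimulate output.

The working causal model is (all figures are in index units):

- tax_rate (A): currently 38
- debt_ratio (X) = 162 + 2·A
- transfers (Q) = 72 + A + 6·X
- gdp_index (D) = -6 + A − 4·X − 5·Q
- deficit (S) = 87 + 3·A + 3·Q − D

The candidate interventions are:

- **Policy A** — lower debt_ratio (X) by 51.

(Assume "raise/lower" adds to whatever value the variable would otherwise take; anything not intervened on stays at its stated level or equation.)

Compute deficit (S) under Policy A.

10773

Policy A (X − 51):
  A = 38
  X = 162 + 2·38 (−51 from intervention) = 187
  Q = 72 + 38 + 6·187 = 1232
  D = -6 + 38 − 4·187 − 5·1232 = -6876
  S = 87 + 3·38 + 3·1232 − (-6876) = 10773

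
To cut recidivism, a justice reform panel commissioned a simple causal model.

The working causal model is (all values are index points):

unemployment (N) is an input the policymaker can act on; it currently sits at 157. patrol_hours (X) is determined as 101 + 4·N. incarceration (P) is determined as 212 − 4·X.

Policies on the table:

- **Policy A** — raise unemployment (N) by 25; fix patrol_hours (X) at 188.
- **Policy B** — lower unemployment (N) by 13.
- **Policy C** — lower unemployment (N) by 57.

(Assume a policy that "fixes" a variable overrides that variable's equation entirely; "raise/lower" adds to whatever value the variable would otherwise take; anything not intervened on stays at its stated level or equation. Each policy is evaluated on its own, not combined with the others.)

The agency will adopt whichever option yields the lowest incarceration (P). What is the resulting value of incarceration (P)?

Policy A (N + 25, X := 188):
  N = 157 + 25 = 182
  X = 188
  P = 212 − 4·188 = -540
Policy B (N − 13):
  N = 157 − 13 = 144
  X = 101 + 4·144 = 677
  P = 212 − 4·677 = -2496
Policy C (N − 57):
  N = 157 − 57 = 100
  X = 101 + 4·100 = 501
  P = 212 − 4·501 = -1792
Comparing — Policy A: P=-540, Policy B: P=-2496, Policy C: P=-1792. Lowest is -2496 (Policy B).

-2496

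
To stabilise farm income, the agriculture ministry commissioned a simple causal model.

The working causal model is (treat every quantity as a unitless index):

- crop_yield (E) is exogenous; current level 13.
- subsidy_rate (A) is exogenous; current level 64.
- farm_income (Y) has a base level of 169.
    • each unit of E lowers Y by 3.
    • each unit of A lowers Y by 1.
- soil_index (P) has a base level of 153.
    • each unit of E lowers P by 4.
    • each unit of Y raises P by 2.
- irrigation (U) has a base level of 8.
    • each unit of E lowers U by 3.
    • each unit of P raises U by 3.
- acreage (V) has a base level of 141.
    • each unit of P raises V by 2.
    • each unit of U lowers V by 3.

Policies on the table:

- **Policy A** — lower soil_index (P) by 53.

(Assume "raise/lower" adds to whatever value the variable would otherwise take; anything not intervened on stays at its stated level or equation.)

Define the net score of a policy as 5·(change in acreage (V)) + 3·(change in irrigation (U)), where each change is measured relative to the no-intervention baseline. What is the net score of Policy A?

Baseline:
  E = 13
  A = 64
  Y = 169 − 3·13 − 64 = 66
  P = 153 − 4·13 + 2·66 = 233
  U = 8 − 3·13 + 3·233 = 668
  V = 141 + 2·233 − 3·668 = -1397
Policy A (P − 53):
  E = 13
  A = 64
  Y = 169 − 3·13 − 64 = 66
  P = 153 − 4·13 + 2·66 (−53 from intervention) = 180
  U = 8 − 3·13 + 3·180 = 509
  V = 141 + 2·180 − 3·509 = -1026
ΔV = -1026 − (-1397) = 371; ΔU = 509 − 668 = -159
Score = 5·371 + 3·(-159) = 1378

1378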